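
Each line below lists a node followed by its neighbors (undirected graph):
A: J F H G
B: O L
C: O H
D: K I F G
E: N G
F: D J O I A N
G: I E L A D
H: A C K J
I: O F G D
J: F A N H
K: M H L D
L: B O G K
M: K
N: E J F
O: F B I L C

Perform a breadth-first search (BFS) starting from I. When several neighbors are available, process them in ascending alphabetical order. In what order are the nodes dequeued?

I → D → F → G → O → K → A → J → N → E → L → B → C → H → M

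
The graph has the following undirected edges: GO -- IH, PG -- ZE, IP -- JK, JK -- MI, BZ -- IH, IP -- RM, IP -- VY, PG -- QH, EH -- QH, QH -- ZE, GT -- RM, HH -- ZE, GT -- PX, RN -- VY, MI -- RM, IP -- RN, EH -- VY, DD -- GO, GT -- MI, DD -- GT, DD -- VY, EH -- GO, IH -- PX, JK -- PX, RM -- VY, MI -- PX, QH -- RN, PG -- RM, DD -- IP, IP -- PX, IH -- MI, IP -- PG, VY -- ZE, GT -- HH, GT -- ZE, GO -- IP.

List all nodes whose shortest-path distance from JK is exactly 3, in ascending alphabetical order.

Level 0: JK
Level 1: IP, MI, PX
Level 2: DD, GO, GT, IH, PG, RM, RN, VY
Level 3: BZ, EH, HH, QH, ZE

BZ, EH, HH, QH, ZE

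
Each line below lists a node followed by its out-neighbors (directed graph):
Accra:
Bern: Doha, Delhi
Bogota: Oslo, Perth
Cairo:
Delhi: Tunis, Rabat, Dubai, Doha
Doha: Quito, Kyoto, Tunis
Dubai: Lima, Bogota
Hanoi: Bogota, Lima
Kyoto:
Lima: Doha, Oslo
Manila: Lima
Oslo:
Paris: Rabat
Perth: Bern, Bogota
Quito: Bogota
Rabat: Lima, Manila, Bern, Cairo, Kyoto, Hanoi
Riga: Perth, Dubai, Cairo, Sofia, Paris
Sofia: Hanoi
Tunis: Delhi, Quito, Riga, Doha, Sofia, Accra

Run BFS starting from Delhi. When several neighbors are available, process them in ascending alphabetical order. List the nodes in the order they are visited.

Visit Delhi; enqueue Doha, Dubai, Rabat, Tunis → queue [Doha, Dubai, Rabat, Tunis]
Visit Doha; enqueue Kyoto, Quito → queue [Dubai, Rabat, Tunis, Kyoto, Quito]
Visit Dubai; enqueue Bogota, Lima → queue [Rabat, Tunis, Kyoto, Quito, Bogota, Lima]
Visit Rabat; enqueue Bern, Cairo, Hanoi, Manila → queue [Tunis, Kyoto, Quito, Bogota, Lima, Bern, Cairo, Hanoi, Manila]
Visit Tunis; enqueue Accra, Riga, Sofia → queue [Kyoto, Quito, Bogota, Lima, Bern, Cairo, Hanoi, Manila, Accra, Riga, Sofia]
Visit Kyoto → queue [Quito, Bogota, Lima, Bern, Cairo, Hanoi, Manila, Accra, Riga, Sofia]
Visit Quito → queue [Bogota, Lima, Bern, Cairo, Hanoi, Manila, Accra, Riga, Sofia]
Visit Bogota; enqueue Oslo, Perth → queue [Lima, Bern, Cairo, Hanoi, Manila, Accra, Riga, Sofia, Oslo, Perth]
Visit Lima → queue [Bern, Cairo, Hanoi, Manila, Accra, Riga, Sofia, Oslo, Perth]
Visit Bern → queue [Cairo, Hanoi, Manila, Accra, Riga, Sofia, Oslo, Perth]
Visit Cairo → queue [Hanoi, Manila, Accra, Riga, Sofia, Oslo, Perth]
Visit Hanoi → queue [Manila, Accra, Riga, Sofia, Oslo, Perth]
Visit Manila → queue [Accra, Riga, Sofia, Oslo, Perth]
Visit Accra → queue [Riga, Sofia, Oslo, Perth]
Visit Riga; enqueue Paris → queue [Sofia, Oslo, Perth, Paris]
Visit Sofia → queue [Oslo, Perth, Paris]
Visit Oslo → queue [Perth, Paris]
Visit Perth → queue [Paris]
Visit Paris → queue []

Delhi, Doha, Dubai, Rabat, Tunis, Kyoto, Quito, Bogota, Lima, Bern, Cairo, Hanoi, Manila, Accra, Riga, Sofia, Oslo, Perth, Paris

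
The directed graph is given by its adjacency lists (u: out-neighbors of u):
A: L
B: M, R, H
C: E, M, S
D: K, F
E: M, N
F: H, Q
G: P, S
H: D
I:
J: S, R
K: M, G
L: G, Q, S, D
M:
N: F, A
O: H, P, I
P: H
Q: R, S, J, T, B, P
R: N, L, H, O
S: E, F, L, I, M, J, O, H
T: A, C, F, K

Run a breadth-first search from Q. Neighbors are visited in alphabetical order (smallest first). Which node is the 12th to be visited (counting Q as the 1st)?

O

Visit Q; enqueue B, J, P, R, S, T → queue [B, J, P, R, S, T]
Visit B; enqueue H, M → queue [J, P, R, S, T, H, M]
Visit J → queue [P, R, S, T, H, M]
Visit P → queue [R, S, T, H, M]
Visit R; enqueue L, N, O → queue [S, T, H, M, L, N, O]
Visit S; enqueue E, F, I → queue [T, H, M, L, N, O, E, F, I]
Visit T; enqueue A, C, K → queue [H, M, L, N, O, E, F, I, A, C, K]
Visit H; enqueue D → queue [M, L, N, O, E, F, I, A, C, K, D]
Visit M → queue [L, N, O, E, F, I, A, C, K, D]
Visit L; enqueue G → queue [N, O, E, F, I, A, C, K, D, G]
Visit N → queue [O, E, F, I, A, C, K, D, G]
Visit O → queue [E, F, I, A, C, K, D, G]
Visit E → queue [F, I, A, C, K, D, G]
Visit F → queue [I, A, C, K, D, G]
Visit I → queue [A, C, K, D, G]
Visit A → queue [C, K, D, G]
Visit C → queue [K, D, G]
Visit K → queue [D, G]
Visit D → queue [G]
Visit G → queue []

Visit order: Q, B, J, P, R, S, T, H, M, L, N, O, E, F, I, A, C, K, D, G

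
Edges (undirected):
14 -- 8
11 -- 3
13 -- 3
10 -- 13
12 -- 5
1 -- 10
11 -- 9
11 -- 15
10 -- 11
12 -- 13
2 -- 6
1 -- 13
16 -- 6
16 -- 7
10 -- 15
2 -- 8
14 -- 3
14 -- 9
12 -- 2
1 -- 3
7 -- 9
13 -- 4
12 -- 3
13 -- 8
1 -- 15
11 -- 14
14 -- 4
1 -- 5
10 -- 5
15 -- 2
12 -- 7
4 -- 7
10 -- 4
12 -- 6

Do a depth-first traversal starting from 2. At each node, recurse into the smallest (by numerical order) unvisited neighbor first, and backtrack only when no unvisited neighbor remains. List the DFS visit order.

2, 6, 12, 3, 1, 5, 10, 4, 7, 9, 11, 14, 8, 13, 15, 16

Visit 2
2 → 6
6 → 12
12 → 3
3 → 1
1 → 5
5 → 10
10 → 4
4 → 7
7 → 9
9 → 11
11 → 14
14 → 8
8 → 13
11 → 15
7 → 16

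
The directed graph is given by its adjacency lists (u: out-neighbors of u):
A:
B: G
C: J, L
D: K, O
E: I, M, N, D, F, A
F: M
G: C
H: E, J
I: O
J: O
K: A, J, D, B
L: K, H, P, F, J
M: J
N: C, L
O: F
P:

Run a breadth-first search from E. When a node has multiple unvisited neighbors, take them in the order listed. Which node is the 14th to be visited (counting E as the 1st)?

Visit E; enqueue I, M, N, D, F, A → queue [I, M, N, D, F, A]
Visit I; enqueue O → queue [M, N, D, F, A, O]
Visit M; enqueue J → queue [N, D, F, A, O, J]
Visit N; enqueue C, L → queue [D, F, A, O, J, C, L]
Visit D; enqueue K → queue [F, A, O, J, C, L, K]
Visit F → queue [A, O, J, C, L, K]
Visit A → queue [O, J, C, L, K]
Visit O → queue [J, C, L, K]
Visit J → queue [C, L, K]
Visit C → queue [L, K]
Visit L; enqueue H, P → queue [K, H, P]
Visit K; enqueue B → queue [H, P, B]
Visit H → queue [P, B]
Visit P → queue [B]
Visit B; enqueue G → queue [G]
Visit G → queue []

Visit order: E, I, M, N, D, F, A, O, J, C, L, K, H, P, B, G

P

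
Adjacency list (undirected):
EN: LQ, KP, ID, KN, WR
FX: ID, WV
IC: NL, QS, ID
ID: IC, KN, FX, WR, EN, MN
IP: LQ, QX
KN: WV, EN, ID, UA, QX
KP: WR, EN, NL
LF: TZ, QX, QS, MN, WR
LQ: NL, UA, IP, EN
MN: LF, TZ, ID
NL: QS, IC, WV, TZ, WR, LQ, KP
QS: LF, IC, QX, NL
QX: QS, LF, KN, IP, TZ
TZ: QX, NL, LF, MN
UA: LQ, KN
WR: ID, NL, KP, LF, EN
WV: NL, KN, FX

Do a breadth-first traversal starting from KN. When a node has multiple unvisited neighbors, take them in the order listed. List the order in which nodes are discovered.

KN WV EN ID UA QX NL FX LQ KP WR IC MN QS LF IP TZ

Visit KN; enqueue WV, EN, ID, UA, QX → queue [WV, EN, ID, UA, QX]
Visit WV; enqueue NL, FX → queue [EN, ID, UA, QX, NL, FX]
Visit EN; enqueue LQ, KP, WR → queue [ID, UA, QX, NL, FX, LQ, KP, WR]
Visit ID; enqueue IC, MN → queue [UA, QX, NL, FX, LQ, KP, WR, IC, MN]
Visit UA → queue [QX, NL, FX, LQ, KP, WR, IC, MN]
Visit QX; enqueue QS, LF, IP, TZ → queue [NL, FX, LQ, KP, WR, IC, MN, QS, LF, IP, TZ]
Visit NL → queue [FX, LQ, KP, WR, IC, MN, QS, LF, IP, TZ]
Visit FX → queue [LQ, KP, WR, IC, MN, QS, LF, IP, TZ]
Visit LQ → queue [KP, WR, IC, MN, QS, LF, IP, TZ]
Visit KP → queue [WR, IC, MN, QS, LF, IP, TZ]
Visit WR → queue [IC, MN, QS, LF, IP, TZ]
Visit IC → queue [MN, QS, LF, IP, TZ]
Visit MN → queue [QS, LF, IP, TZ]
Visit QS → queue [LF, IP, TZ]
Visit LF → queue [IP, TZ]
Visit IP → queue [TZ]
Visit TZ → queue []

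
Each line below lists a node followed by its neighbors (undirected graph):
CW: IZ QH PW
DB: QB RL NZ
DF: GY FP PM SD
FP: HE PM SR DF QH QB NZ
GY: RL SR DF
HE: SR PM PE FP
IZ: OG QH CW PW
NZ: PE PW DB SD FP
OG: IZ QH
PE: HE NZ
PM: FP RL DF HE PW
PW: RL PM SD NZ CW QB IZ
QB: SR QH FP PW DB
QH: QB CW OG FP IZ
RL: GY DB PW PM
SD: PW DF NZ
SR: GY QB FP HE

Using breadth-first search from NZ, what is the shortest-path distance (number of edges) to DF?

Level 0: NZ
Level 1: DB, FP, PE, PW, SD
Level 2: CW, DF, HE, IZ, PM, QB, QH, RL, SR
Level 3: GY, OG
DF first appears at level 2.

2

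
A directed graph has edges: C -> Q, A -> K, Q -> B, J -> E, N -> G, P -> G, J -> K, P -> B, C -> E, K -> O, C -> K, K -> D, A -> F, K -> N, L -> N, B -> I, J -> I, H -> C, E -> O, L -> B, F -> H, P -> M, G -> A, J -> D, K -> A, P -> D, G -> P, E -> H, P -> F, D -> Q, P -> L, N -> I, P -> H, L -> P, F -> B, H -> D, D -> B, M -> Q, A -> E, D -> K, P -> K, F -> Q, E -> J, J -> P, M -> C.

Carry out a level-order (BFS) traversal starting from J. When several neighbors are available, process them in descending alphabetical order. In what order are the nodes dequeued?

Visit J; enqueue P, K, I, E, D → queue [P, K, I, E, D]
Visit P; enqueue M, L, H, G, F, B → queue [K, I, E, D, M, L, H, G, F, B]
Visit K; enqueue O, N, A → queue [I, E, D, M, L, H, G, F, B, O, N, A]
Visit I → queue [E, D, M, L, H, G, F, B, O, N, A]
Visit E → queue [D, M, L, H, G, F, B, O, N, A]
Visit D; enqueue Q → queue [M, L, H, G, F, B, O, N, A, Q]
Visit M; enqueue C → queue [L, H, G, F, B, O, N, A, Q, C]
Visit L → queue [H, G, F, B, O, N, A, Q, C]
Visit H → queue [G, F, B, O, N, A, Q, C]
Visit G → queue [F, B, O, N, A, Q, C]
Visit F → queue [B, O, N, A, Q, C]
Visit B → queue [O, N, A, Q, C]
Visit O → queue [N, A, Q, C]
Visit N → queue [A, Q, C]
Visit A → queue [Q, C]
Visit Q → queue [C]
Visit C → queue []

J, P, K, I, E, D, M, L, H, G, F, B, O, N, A, Q, C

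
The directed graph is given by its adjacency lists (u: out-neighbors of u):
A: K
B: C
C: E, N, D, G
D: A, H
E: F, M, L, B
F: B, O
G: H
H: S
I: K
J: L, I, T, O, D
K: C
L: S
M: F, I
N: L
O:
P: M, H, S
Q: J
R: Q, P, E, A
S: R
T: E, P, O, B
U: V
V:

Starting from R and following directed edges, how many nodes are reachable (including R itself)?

20

BFS from R visits: R, Q, P, E, A, J, S, M, H, L, F, B, K, T, O, I, D, C, N, G
Reachable nodes: 20 of 22 total.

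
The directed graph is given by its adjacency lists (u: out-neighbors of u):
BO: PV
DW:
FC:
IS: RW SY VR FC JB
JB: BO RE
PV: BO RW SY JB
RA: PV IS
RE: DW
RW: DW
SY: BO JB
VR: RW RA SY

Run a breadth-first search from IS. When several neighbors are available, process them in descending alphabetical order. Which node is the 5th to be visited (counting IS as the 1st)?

Visit IS; enqueue VR, SY, RW, JB, FC → queue [VR, SY, RW, JB, FC]
Visit VR; enqueue RA → queue [SY, RW, JB, FC, RA]
Visit SY; enqueue BO → queue [RW, JB, FC, RA, BO]
Visit RW; enqueue DW → queue [JB, FC, RA, BO, DW]
Visit JB; enqueue RE → queue [FC, RA, BO, DW, RE]
Visit FC → queue [RA, BO, DW, RE]
Visit RA; enqueue PV → queue [BO, DW, RE, PV]
Visit BO → queue [DW, RE, PV]
Visit DW → queue [RE, PV]
Visit RE → queue [PV]
Visit PV → queue []

Visit order: IS, VR, SY, RW, JB, FC, RA, BO, DW, RE, PV

JB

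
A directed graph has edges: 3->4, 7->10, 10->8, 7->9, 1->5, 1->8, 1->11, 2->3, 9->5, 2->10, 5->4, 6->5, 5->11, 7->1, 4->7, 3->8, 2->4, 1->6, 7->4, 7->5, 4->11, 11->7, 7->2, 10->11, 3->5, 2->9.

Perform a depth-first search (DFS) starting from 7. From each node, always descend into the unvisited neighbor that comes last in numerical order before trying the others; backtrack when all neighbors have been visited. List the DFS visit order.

Visit 7
7 → 10
10 → 11
10 → 8
7 → 9
9 → 5
5 → 4
7 → 2
2 → 3
7 → 1
1 → 6

7 → 10 → 11 → 8 → 9 → 5 → 4 → 2 → 3 → 1 → 6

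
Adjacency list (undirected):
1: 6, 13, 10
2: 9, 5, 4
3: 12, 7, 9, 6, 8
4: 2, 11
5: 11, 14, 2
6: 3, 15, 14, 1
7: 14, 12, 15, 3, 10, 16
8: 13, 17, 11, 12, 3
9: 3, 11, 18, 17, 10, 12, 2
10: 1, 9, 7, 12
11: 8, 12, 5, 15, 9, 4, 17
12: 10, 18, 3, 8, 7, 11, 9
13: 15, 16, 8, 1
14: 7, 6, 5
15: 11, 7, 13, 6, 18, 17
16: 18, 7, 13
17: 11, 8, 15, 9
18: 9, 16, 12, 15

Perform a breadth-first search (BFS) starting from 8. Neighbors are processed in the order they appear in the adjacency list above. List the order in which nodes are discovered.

8 13 17 11 12 3 15 16 1 9 5 4 10 18 7 6 2 14

Visit 8; enqueue 13, 17, 11, 12, 3 → queue [13, 17, 11, 12, 3]
Visit 13; enqueue 15, 16, 1 → queue [17, 11, 12, 3, 15, 16, 1]
Visit 17; enqueue 9 → queue [11, 12, 3, 15, 16, 1, 9]
Visit 11; enqueue 5, 4 → queue [12, 3, 15, 16, 1, 9, 5, 4]
Visit 12; enqueue 10, 18, 7 → queue [3, 15, 16, 1, 9, 5, 4, 10, 18, 7]
Visit 3; enqueue 6 → queue [15, 16, 1, 9, 5, 4, 10, 18, 7, 6]
Visit 15 → queue [16, 1, 9, 5, 4, 10, 18, 7, 6]
Visit 16 → queue [1, 9, 5, 4, 10, 18, 7, 6]
Visit 1 → queue [9, 5, 4, 10, 18, 7, 6]
Visit 9; enqueue 2 → queue [5, 4, 10, 18, 7, 6, 2]
Visit 5; enqueue 14 → queue [4, 10, 18, 7, 6, 2, 14]
Visit 4 → queue [10, 18, 7, 6, 2, 14]
Visit 10 → queue [18, 7, 6, 2, 14]
Visit 18 → queue [7, 6, 2, 14]
Visit 7 → queue [6, 2, 14]
Visit 6 → queue [2, 14]
Visit 2 → queue [14]
Visit 14 → queue []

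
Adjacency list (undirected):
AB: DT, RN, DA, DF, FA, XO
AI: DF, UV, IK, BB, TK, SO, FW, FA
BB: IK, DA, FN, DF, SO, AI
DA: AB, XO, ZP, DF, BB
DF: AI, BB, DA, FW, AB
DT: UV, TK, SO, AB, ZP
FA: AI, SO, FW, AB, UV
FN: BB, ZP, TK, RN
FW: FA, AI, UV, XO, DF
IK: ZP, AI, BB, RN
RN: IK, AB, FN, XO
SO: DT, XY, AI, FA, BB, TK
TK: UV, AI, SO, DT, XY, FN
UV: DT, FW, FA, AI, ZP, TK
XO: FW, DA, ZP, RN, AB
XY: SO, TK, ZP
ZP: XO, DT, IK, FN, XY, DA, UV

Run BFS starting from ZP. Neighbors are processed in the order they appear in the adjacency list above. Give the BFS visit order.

Visit ZP; enqueue XO, DT, IK, FN, XY, DA, UV → queue [XO, DT, IK, FN, XY, DA, UV]
Visit XO; enqueue FW, RN, AB → queue [DT, IK, FN, XY, DA, UV, FW, RN, AB]
Visit DT; enqueue TK, SO → queue [IK, FN, XY, DA, UV, FW, RN, AB, TK, SO]
Visit IK; enqueue AI, BB → queue [FN, XY, DA, UV, FW, RN, AB, TK, SO, AI, BB]
Visit FN → queue [XY, DA, UV, FW, RN, AB, TK, SO, AI, BB]
Visit XY → queue [DA, UV, FW, RN, AB, TK, SO, AI, BB]
Visit DA; enqueue DF → queue [UV, FW, RN, AB, TK, SO, AI, BB, DF]
Visit UV; enqueue FA → queue [FW, RN, AB, TK, SO, AI, BB, DF, FA]
Visit FW → queue [RN, AB, TK, SO, AI, BB, DF, FA]
Visit RN → queue [AB, TK, SO, AI, BB, DF, FA]
Visit AB → queue [TK, SO, AI, BB, DF, FA]
Visit TK → queue [SO, AI, BB, DF, FA]
Visit SO → queue [AI, BB, DF, FA]
Visit AI → queue [BB, DF, FA]
Visit BB → queue [DF, FA]
Visit DF → queue [FA]
Visit FA → queue []

ZP -> XO -> DT -> IK -> FN -> XY -> DA -> UV -> FW -> RN -> AB -> TK -> SO -> AI -> BB -> DF -> FA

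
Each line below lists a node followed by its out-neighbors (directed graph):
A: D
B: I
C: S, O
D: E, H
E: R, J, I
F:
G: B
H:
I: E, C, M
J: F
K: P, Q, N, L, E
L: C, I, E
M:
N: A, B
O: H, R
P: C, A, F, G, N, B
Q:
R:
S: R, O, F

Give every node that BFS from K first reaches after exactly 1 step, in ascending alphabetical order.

Level 0: K
Level 1: E, L, N, P, Q
Level 2: A, B, C, F, G, I, J, R
Level 3: D, M, O, S
Level 4: H

E, L, N, P, Q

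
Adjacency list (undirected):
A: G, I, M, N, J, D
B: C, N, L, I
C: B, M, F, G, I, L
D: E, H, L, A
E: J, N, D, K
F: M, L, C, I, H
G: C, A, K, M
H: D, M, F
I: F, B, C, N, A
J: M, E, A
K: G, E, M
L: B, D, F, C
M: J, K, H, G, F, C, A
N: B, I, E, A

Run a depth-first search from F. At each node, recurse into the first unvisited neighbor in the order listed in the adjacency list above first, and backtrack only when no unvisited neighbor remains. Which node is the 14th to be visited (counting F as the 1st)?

Visit F
F → M
M → J
J → E
E → N
N → B
B → C
C → G
G → A
A → I
A → D
D → H
D → L
G → K

Visit order: F, M, J, E, N, B, C, G, A, I, D, H, L, K

K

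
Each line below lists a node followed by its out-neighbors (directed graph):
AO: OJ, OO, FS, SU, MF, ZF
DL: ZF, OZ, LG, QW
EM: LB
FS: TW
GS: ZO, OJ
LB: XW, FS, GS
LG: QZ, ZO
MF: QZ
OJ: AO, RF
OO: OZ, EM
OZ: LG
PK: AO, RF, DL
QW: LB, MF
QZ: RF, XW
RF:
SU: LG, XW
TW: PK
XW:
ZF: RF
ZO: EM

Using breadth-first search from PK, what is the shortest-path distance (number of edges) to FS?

2

Level 0: PK
Level 1: AO, DL, RF
Level 2: FS, LG, MF, OJ, OO, OZ, QW, SU, ZF
Level 3: EM, LB, QZ, TW, XW, ZO
Level 4: GS
FS first appears at level 2.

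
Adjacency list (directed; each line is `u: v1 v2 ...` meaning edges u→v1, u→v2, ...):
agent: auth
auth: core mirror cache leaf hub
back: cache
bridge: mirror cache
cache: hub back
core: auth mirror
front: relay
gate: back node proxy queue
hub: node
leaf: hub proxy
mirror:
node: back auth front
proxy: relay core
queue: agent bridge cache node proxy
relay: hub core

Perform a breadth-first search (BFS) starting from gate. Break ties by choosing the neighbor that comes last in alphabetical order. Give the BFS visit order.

Visit gate; enqueue queue, proxy, node, back → queue [queue, proxy, node, back]
Visit queue; enqueue cache, bridge, agent → queue [proxy, node, back, cache, bridge, agent]
Visit proxy; enqueue relay, core → queue [node, back, cache, bridge, agent, relay, core]
Visit node; enqueue front, auth → queue [back, cache, bridge, agent, relay, core, front, auth]
Visit back → queue [cache, bridge, agent, relay, core, front, auth]
Visit cache; enqueue hub → queue [bridge, agent, relay, core, front, auth, hub]
Visit bridge; enqueue mirror → queue [agent, relay, core, front, auth, hub, mirror]
Visit agent → queue [relay, core, front, auth, hub, mirror]
Visit relay → queue [core, front, auth, hub, mirror]
Visit core → queue [front, auth, hub, mirror]
Visit front → queue [auth, hub, mirror]
Visit auth; enqueue leaf → queue [hub, mirror, leaf]
Visit hub → queue [mirror, leaf]
Visit mirror → queue [leaf]
Visit leaf → queue []

gate, queue, proxy, node, back, cache, bridge, agent, relay, core, front, auth, hub, mirror, leaf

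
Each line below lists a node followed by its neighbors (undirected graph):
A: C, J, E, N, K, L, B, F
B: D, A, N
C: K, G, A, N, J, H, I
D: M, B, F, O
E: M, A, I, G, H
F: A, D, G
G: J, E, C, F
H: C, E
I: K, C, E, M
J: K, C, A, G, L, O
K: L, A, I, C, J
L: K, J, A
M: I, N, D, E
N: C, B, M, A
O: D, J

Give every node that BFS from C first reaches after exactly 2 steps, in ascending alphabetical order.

B, E, F, L, M, O

Level 0: C
Level 1: A, G, H, I, J, K, N
Level 2: B, E, F, L, M, O
Level 3: D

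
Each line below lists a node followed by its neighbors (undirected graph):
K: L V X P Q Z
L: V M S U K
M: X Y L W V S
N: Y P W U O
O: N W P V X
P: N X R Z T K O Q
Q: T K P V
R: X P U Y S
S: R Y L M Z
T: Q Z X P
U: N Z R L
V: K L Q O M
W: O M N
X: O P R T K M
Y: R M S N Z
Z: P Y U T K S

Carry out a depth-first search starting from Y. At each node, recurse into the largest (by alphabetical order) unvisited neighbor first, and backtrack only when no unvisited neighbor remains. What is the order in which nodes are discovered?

Y, Z, U, R, X, T, Q, V, O, W, N, P, K, L, S, M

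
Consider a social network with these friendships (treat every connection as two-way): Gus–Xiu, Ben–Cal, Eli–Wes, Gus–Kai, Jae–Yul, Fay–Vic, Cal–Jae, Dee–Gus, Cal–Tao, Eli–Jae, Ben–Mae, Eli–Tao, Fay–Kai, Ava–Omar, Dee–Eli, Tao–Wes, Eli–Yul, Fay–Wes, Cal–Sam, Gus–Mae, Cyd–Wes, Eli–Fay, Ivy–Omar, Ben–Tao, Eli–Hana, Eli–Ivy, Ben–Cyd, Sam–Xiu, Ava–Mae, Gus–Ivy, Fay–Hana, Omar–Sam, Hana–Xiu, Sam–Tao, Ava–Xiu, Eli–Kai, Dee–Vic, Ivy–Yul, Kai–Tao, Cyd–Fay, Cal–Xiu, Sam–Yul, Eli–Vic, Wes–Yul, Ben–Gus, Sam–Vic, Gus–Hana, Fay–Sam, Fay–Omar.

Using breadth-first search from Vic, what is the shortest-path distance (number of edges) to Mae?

3

Level 0: Vic
Level 1: Dee, Eli, Fay, Sam
Level 2: Cal, Cyd, Gus, Hana, Ivy, Jae, Kai, Omar, Tao, Wes, Xiu, Yul
Level 3: Ava, Ben, Mae
Mae first appears at level 3.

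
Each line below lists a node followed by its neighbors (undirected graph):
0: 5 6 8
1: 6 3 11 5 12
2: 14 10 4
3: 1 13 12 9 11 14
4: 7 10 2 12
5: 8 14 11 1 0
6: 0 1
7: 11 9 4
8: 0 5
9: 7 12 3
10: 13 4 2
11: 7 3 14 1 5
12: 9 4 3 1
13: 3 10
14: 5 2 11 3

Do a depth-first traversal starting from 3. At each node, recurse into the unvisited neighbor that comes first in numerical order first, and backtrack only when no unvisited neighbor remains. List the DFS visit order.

Visit 3
3 → 1
1 → 5
5 → 0
0 → 6
0 → 8
5 → 11
11 → 7
7 → 4
4 → 2
2 → 10
10 → 13
2 → 14
4 → 12
12 → 9

3, 1, 5, 0, 6, 8, 11, 7, 4, 2, 10, 13, 14, 12, 9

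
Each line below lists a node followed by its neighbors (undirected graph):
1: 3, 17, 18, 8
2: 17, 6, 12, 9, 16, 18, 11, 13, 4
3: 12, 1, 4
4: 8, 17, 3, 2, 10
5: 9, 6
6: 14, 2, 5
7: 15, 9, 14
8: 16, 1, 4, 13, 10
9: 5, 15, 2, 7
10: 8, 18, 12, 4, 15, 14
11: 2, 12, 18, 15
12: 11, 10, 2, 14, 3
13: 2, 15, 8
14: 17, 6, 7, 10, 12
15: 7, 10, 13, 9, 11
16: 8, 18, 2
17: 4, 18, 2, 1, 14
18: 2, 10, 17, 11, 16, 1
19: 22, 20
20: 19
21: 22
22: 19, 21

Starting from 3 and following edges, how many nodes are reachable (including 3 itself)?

BFS from 3 visits: 3, 12, 4, 1, 14, 11, 10, 2, 17, 8, 18, 7, 6, 15, 16, 13, 9, 5
Reachable nodes: 18 of 22 total.

18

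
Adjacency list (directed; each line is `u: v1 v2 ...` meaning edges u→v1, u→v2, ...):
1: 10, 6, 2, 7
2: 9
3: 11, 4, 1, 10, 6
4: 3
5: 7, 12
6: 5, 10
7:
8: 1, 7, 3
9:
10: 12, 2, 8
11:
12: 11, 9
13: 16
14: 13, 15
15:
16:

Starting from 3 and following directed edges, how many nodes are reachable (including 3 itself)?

12

BFS from 3 visits: 3, 11, 4, 1, 10, 6, 2, 7, 12, 8, 5, 9
Reachable nodes: 12 of 16 total.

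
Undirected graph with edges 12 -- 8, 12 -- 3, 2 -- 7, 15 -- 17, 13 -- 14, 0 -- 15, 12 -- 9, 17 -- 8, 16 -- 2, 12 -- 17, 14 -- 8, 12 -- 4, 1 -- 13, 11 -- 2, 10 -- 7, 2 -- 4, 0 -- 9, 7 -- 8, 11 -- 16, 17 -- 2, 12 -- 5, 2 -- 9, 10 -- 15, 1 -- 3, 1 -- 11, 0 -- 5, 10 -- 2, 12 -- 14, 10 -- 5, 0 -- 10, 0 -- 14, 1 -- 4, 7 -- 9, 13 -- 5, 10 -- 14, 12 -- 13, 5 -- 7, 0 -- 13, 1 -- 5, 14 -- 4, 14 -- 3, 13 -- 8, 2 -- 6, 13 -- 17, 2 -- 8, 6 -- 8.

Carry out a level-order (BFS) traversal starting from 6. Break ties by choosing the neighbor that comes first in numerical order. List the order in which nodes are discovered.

6, 2, 8, 4, 7, 9, 10, 11, 16, 17, 12, 13, 14, 1, 5, 0, 15, 3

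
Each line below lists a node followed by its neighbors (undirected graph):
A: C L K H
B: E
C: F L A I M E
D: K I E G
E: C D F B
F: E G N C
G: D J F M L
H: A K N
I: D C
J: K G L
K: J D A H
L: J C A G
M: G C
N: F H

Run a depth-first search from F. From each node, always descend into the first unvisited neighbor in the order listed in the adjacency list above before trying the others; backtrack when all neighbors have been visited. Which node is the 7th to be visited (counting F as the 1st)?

D

Visit F
F → E
E → C
C → L
L → J
J → K
K → D
D → I
D → G
G → M
K → A
A → H
H → N
E → B

Visit order: F, E, C, L, J, K, D, I, G, M, A, H, N, B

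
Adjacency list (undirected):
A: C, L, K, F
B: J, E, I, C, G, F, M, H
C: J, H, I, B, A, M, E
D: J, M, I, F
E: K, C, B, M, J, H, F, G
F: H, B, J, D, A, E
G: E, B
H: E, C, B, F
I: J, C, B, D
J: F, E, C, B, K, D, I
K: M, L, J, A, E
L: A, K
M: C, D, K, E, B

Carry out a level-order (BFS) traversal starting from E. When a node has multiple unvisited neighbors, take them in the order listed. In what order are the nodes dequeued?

E → K → C → B → M → J → H → F → G → L → A → I → D

Visit E; enqueue K, C, B, M, J, H, F, G → queue [K, C, B, M, J, H, F, G]
Visit K; enqueue L, A → queue [C, B, M, J, H, F, G, L, A]
Visit C; enqueue I → queue [B, M, J, H, F, G, L, A, I]
Visit B → queue [M, J, H, F, G, L, A, I]
Visit M; enqueue D → queue [J, H, F, G, L, A, I, D]
Visit J → queue [H, F, G, L, A, I, D]
Visit H → queue [F, G, L, A, I, D]
Visit F → queue [G, L, A, I, D]
Visit G → queue [L, A, I, D]
Visit L → queue [A, I, D]
Visit A → queue [I, D]
Visit I → queue [D]
Visit D → queue []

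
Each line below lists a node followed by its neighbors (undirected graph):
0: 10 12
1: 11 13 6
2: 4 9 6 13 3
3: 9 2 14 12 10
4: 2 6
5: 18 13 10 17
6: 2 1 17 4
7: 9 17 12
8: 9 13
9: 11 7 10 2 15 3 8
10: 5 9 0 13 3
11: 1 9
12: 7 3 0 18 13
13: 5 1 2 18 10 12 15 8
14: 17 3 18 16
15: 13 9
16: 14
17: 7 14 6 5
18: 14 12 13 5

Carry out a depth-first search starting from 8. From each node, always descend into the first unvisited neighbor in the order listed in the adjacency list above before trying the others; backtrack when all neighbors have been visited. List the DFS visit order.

8, 9, 11, 1, 13, 5, 18, 14, 17, 7, 12, 3, 2, 4, 6, 10, 0, 16, 15

Visit 8
8 → 9
9 → 11
11 → 1
1 → 13
13 → 5
5 → 18
18 → 14
14 → 17
17 → 7
7 → 12
12 → 3
3 → 2
2 → 4
4 → 6
3 → 10
10 → 0
14 → 16
13 → 15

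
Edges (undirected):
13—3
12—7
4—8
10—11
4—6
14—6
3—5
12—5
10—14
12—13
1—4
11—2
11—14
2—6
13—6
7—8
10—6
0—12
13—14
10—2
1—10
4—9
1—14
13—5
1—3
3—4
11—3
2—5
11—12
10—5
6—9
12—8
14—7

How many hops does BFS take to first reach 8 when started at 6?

2

Level 0: 6
Level 1: 2, 4, 9, 10, 13, 14
Level 2: 1, 3, 5, 7, 8, 11, 12
Level 3: 0
8 first appears at level 2.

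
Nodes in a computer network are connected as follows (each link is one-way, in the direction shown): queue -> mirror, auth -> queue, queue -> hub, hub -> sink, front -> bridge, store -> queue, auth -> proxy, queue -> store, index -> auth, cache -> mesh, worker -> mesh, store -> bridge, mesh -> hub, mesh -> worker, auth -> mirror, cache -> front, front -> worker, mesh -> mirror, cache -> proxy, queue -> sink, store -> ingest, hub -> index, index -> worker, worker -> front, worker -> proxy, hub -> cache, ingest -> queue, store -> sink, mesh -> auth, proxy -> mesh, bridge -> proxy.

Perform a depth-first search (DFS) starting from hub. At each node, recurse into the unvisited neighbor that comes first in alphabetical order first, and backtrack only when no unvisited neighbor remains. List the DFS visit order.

hub cache front bridge proxy mesh auth mirror queue sink store ingest worker index

Visit hub
hub → cache
cache → front
front → bridge
bridge → proxy
proxy → mesh
mesh → auth
auth → mirror
auth → queue
queue → sink
queue → store
store → ingest
mesh → worker
hub → index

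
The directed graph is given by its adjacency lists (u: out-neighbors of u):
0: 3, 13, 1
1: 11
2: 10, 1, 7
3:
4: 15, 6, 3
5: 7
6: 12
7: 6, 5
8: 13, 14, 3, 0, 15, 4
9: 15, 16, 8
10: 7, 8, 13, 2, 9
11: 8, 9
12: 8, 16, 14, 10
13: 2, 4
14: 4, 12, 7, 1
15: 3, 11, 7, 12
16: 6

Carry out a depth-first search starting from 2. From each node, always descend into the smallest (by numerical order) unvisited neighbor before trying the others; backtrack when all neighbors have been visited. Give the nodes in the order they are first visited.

2, 1, 11, 8, 0, 3, 13, 4, 6, 12, 10, 7, 5, 9, 15, 16, 14

Visit 2
2 → 1
1 → 11
11 → 8
8 → 0
0 → 3
0 → 13
13 → 4
4 → 6
6 → 12
12 → 10
10 → 7
7 → 5
10 → 9
9 → 15
9 → 16
12 → 14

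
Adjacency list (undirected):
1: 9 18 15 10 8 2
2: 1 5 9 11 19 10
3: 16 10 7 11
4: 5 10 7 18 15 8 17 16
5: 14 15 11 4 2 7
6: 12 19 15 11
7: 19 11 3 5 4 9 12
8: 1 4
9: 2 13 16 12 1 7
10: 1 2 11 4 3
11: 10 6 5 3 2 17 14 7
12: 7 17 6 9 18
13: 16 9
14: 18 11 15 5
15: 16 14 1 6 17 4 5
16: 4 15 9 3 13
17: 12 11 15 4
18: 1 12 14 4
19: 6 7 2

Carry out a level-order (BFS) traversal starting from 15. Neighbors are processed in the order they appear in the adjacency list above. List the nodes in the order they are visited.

15 16 14 1 6 17 4 5 9 3 13 18 11 10 8 2 12 19 7

Visit 15; enqueue 16, 14, 1, 6, 17, 4, 5 → queue [16, 14, 1, 6, 17, 4, 5]
Visit 16; enqueue 9, 3, 13 → queue [14, 1, 6, 17, 4, 5, 9, 3, 13]
Visit 14; enqueue 18, 11 → queue [1, 6, 17, 4, 5, 9, 3, 13, 18, 11]
Visit 1; enqueue 10, 8, 2 → queue [6, 17, 4, 5, 9, 3, 13, 18, 11, 10, 8, 2]
Visit 6; enqueue 12, 19 → queue [17, 4, 5, 9, 3, 13, 18, 11, 10, 8, 2, 12, 19]
Visit 17 → queue [4, 5, 9, 3, 13, 18, 11, 10, 8, 2, 12, 19]
Visit 4; enqueue 7 → queue [5, 9, 3, 13, 18, 11, 10, 8, 2, 12, 19, 7]
Visit 5 → queue [9, 3, 13, 18, 11, 10, 8, 2, 12, 19, 7]
Visit 9 → queue [3, 13, 18, 11, 10, 8, 2, 12, 19, 7]
Visit 3 → queue [13, 18, 11, 10, 8, 2, 12, 19, 7]
Visit 13 → queue [18, 11, 10, 8, 2, 12, 19, 7]
Visit 18 → queue [11, 10, 8, 2, 12, 19, 7]
Visit 11 → queue [10, 8, 2, 12, 19, 7]
Visit 10 → queue [8, 2, 12, 19, 7]
Visit 8 → queue [2, 12, 19, 7]
Visit 2 → queue [12, 19, 7]
Visit 12 → queue [19, 7]
Visit 19 → queue [7]
Visit 7 → queue []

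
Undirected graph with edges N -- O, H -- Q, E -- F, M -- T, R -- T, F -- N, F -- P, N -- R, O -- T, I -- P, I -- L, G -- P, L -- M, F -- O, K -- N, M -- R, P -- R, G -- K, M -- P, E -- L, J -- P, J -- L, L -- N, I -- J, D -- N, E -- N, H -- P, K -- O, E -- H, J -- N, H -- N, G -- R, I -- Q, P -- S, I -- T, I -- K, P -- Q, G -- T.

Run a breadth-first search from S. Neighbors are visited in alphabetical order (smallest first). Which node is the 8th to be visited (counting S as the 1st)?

M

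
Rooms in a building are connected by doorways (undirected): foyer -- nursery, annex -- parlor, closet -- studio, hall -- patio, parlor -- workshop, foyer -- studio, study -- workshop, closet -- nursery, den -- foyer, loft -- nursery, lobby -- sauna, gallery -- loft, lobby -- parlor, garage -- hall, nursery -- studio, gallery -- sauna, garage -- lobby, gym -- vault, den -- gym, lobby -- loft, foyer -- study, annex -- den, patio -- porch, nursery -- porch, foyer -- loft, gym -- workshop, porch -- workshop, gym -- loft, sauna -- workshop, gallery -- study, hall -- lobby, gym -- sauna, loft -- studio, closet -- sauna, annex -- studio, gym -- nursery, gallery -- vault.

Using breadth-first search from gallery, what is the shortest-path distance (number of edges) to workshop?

2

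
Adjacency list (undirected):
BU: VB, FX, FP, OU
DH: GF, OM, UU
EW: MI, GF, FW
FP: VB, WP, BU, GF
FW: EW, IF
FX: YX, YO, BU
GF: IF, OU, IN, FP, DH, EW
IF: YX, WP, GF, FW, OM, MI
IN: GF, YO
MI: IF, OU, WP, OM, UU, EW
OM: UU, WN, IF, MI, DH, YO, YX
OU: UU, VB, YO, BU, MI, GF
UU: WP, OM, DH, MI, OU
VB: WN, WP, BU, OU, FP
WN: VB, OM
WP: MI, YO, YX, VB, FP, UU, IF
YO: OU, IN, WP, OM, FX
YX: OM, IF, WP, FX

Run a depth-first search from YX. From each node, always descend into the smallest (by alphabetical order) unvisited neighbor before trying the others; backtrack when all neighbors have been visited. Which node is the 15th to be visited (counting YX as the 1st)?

VB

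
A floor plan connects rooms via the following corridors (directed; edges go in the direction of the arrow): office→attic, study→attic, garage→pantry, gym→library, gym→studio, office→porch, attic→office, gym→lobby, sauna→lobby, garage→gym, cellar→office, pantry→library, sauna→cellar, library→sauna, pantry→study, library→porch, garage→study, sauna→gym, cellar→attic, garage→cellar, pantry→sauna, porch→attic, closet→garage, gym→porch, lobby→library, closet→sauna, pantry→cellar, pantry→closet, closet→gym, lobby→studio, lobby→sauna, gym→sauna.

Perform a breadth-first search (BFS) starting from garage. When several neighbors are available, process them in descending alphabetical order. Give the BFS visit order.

Visit garage; enqueue study, pantry, gym, cellar → queue [study, pantry, gym, cellar]
Visit study; enqueue attic → queue [pantry, gym, cellar, attic]
Visit pantry; enqueue sauna, library, closet → queue [gym, cellar, attic, sauna, library, closet]
Visit gym; enqueue studio, porch, lobby → queue [cellar, attic, sauna, library, closet, studio, porch, lobby]
Visit cellar; enqueue office → queue [attic, sauna, library, closet, studio, porch, lobby, office]
Visit attic → queue [sauna, library, closet, studio, porch, lobby, office]
Visit sauna → queue [library, closet, studio, porch, lobby, office]
Visit library → queue [closet, studio, porch, lobby, office]
Visit closet → queue [studio, porch, lobby, office]
Visit studio → queue [porch, lobby, office]
Visit porch → queue [lobby, office]
Visit lobby → queue [office]
Visit office → queue []

garage study pantry gym cellar attic sauna library closet studio porch lobby office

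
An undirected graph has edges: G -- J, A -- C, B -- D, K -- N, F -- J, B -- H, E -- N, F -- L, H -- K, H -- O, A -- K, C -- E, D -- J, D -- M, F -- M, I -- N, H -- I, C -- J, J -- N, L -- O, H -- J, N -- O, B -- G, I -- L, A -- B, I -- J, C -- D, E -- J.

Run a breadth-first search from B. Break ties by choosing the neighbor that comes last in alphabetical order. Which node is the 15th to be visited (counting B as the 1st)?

Visit B; enqueue H, G, D, A → queue [H, G, D, A]
Visit H; enqueue O, K, J, I → queue [G, D, A, O, K, J, I]
Visit G → queue [D, A, O, K, J, I]
Visit D; enqueue M, C → queue [A, O, K, J, I, M, C]
Visit A → queue [O, K, J, I, M, C]
Visit O; enqueue N, L → queue [K, J, I, M, C, N, L]
Visit K → queue [J, I, M, C, N, L]
Visit J; enqueue F, E → queue [I, M, C, N, L, F, E]
Visit I → queue [M, C, N, L, F, E]
Visit M → queue [C, N, L, F, E]
Visit C → queue [N, L, F, E]
Visit N → queue [L, F, E]
Visit L → queue [F, E]
Visit F → queue [E]
Visit E → queue []

Visit order: B, H, G, D, A, O, K, J, I, M, C, N, L, F, E

E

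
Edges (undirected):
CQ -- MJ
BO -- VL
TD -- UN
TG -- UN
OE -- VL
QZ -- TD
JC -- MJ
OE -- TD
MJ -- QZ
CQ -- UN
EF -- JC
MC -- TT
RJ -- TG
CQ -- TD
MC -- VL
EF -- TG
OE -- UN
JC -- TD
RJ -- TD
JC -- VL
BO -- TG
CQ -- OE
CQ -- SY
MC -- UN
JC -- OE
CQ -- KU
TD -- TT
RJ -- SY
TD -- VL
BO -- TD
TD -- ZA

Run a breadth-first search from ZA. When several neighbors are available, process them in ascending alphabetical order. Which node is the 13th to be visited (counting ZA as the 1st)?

KU

Visit ZA; enqueue TD → queue [TD]
Visit TD; enqueue BO, CQ, JC, OE, QZ, RJ, TT, UN, VL → queue [BO, CQ, JC, OE, QZ, RJ, TT, UN, VL]
Visit BO; enqueue TG → queue [CQ, JC, OE, QZ, RJ, TT, UN, VL, TG]
Visit CQ; enqueue KU, MJ, SY → queue [JC, OE, QZ, RJ, TT, UN, VL, TG, KU, MJ, SY]
Visit JC; enqueue EF → queue [OE, QZ, RJ, TT, UN, VL, TG, KU, MJ, SY, EF]
Visit OE → queue [QZ, RJ, TT, UN, VL, TG, KU, MJ, SY, EF]
Visit QZ → queue [RJ, TT, UN, VL, TG, KU, MJ, SY, EF]
Visit RJ → queue [TT, UN, VL, TG, KU, MJ, SY, EF]
Visit TT; enqueue MC → queue [UN, VL, TG, KU, MJ, SY, EF, MC]
Visit UN → queue [VL, TG, KU, MJ, SY, EF, MC]
Visit VL → queue [TG, KU, MJ, SY, EF, MC]
Visit TG → queue [KU, MJ, SY, EF, MC]
Visit KU → queue [MJ, SY, EF, MC]
Visit MJ → queue [SY, EF, MC]
Visit SY → queue [EF, MC]
Visit EF → queue [MC]
Visit MC → queue []

Visit order: ZA, TD, BO, CQ, JC, OE, QZ, RJ, TT, UN, VL, TG, KU, MJ, SY, EF, MC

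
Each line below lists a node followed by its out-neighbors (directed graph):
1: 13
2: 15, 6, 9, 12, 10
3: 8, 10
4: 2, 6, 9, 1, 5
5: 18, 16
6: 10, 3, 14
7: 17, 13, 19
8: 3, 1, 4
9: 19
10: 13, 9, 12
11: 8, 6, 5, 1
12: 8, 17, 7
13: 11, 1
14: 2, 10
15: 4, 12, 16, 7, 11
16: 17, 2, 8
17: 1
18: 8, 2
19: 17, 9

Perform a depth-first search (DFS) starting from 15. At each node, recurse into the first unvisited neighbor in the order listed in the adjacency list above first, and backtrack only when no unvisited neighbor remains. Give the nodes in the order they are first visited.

Visit 15
15 → 4
4 → 2
2 → 6
6 → 10
10 → 13
13 → 11
11 → 8
8 → 3
8 → 1
11 → 5
5 → 18
5 → 16
16 → 17
10 → 9
9 → 19
10 → 12
12 → 7
6 → 14

15, 4, 2, 6, 10, 13, 11, 8, 3, 1, 5, 18, 16, 17, 9, 19, 12, 7, 14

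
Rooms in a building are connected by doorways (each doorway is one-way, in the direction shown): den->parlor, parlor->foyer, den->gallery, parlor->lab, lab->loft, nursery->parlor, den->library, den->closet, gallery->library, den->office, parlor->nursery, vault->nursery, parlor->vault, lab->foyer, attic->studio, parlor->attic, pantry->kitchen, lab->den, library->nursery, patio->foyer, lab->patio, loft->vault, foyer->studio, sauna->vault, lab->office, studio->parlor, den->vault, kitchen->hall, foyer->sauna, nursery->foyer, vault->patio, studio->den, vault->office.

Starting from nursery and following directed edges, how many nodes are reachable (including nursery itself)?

15

BFS from nursery visits: nursery, parlor, foyer, vault, lab, attic, studio, sauna, patio, office, loft, den, library, gallery, closet
Reachable nodes: 15 of 18 total.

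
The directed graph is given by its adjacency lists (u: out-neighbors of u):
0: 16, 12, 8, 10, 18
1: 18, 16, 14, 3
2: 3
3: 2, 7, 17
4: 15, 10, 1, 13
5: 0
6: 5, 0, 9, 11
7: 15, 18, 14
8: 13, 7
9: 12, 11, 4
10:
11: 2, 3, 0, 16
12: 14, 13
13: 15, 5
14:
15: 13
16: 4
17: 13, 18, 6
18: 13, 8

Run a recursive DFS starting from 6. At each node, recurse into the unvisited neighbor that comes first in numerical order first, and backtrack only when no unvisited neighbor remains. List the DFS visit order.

6, 0, 8, 7, 14, 15, 13, 5, 18, 10, 12, 16, 4, 1, 3, 2, 17, 9, 11

Visit 6
6 → 0
0 → 8
8 → 7
7 → 14
7 → 15
15 → 13
13 → 5
7 → 18
0 → 10
0 → 12
0 → 16
16 → 4
4 → 1
1 → 3
3 → 2
3 → 17
6 → 9
9 → 11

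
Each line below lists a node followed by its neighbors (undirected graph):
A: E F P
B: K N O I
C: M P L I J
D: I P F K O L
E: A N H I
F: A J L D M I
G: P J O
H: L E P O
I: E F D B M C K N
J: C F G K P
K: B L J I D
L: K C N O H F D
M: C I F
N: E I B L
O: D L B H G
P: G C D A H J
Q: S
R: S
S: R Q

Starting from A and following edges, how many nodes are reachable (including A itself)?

16

BFS from A visits: A, P, F, E, J, H, G, D, C, M, L, I, N, K, O, B
Reachable nodes: 16 of 19 total.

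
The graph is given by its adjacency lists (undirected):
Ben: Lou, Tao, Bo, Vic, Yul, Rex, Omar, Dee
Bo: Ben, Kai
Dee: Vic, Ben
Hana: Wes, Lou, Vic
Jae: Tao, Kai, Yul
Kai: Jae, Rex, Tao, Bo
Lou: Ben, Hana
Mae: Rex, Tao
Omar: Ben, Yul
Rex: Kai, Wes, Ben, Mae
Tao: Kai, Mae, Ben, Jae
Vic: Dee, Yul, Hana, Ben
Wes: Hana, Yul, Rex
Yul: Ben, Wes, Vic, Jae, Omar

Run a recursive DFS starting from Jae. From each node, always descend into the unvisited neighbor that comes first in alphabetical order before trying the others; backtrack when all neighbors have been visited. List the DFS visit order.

Visit Jae
Jae → Kai
Kai → Bo
Bo → Ben
Ben → Dee
Dee → Vic
Vic → Hana
Hana → Lou
Hana → Wes
Wes → Rex
Rex → Mae
Mae → Tao
Wes → Yul
Yul → Omar

Jae → Kai → Bo → Ben → Dee → Vic → Hana → Lou → Wes → Rex → Mae → Tao → Yul → Omar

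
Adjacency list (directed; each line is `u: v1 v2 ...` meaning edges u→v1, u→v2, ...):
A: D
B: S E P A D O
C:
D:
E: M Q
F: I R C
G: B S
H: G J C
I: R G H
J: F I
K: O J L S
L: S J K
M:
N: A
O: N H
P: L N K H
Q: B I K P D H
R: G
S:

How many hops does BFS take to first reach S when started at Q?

Level 0: Q
Level 1: B, D, H, I, K, P
Level 2: A, C, E, G, J, L, N, O, R, S
Level 3: F, M
S first appears at level 2.

2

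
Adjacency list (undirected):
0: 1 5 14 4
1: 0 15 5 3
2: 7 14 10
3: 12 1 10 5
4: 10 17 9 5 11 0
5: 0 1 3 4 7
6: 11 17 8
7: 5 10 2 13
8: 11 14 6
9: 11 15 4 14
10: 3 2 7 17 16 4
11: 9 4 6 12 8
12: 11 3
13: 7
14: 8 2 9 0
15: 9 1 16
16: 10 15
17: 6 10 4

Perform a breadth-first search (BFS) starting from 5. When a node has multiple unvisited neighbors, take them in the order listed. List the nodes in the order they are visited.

Visit 5; enqueue 0, 1, 3, 4, 7 → queue [0, 1, 3, 4, 7]
Visit 0; enqueue 14 → queue [1, 3, 4, 7, 14]
Visit 1; enqueue 15 → queue [3, 4, 7, 14, 15]
Visit 3; enqueue 12, 10 → queue [4, 7, 14, 15, 12, 10]
Visit 4; enqueue 17, 9, 11 → queue [7, 14, 15, 12, 10, 17, 9, 11]
Visit 7; enqueue 2, 13 → queue [14, 15, 12, 10, 17, 9, 11, 2, 13]
Visit 14; enqueue 8 → queue [15, 12, 10, 17, 9, 11, 2, 13, 8]
Visit 15; enqueue 16 → queue [12, 10, 17, 9, 11, 2, 13, 8, 16]
Visit 12 → queue [10, 17, 9, 11, 2, 13, 8, 16]
Visit 10 → queue [17, 9, 11, 2, 13, 8, 16]
Visit 17; enqueue 6 → queue [9, 11, 2, 13, 8, 16, 6]
Visit 9 → queue [11, 2, 13, 8, 16, 6]
Visit 11 → queue [2, 13, 8, 16, 6]
Visit 2 → queue [13, 8, 16, 6]
Visit 13 → queue [8, 16, 6]
Visit 8 → queue [16, 6]
Visit 16 → queue [6]
Visit 6 → queue []

5 0 1 3 4 7 14 15 12 10 17 9 11 2 13 8 16 6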